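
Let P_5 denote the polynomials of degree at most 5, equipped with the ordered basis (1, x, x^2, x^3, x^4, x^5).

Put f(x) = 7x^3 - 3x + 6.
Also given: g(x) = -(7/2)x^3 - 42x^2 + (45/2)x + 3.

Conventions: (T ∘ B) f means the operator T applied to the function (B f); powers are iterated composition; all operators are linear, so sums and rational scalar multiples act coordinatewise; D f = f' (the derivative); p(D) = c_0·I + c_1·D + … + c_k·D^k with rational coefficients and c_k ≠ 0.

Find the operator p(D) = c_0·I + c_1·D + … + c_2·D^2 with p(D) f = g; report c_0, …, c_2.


D^0 f = 7x^3 - 3x + 6
D^1 f = 21x^2 - 3
D^2 f = 42x
matching coefficients of g against c_0 f + c_1 Df + … from the top degree down determines the c_i
solution: c_0 = -1/2, c_1 = -2, c_2 = 1/2

c_0 = -1/2, c_1 = -2, c_2 = 1/2


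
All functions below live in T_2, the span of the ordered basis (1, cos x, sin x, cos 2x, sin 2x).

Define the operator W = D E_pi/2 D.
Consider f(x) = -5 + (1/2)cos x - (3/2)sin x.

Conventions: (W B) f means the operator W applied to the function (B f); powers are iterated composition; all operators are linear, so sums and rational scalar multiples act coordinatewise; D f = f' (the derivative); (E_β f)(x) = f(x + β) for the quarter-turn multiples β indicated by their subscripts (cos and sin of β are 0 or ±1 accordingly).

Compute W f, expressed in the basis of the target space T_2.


D f = -(3/2)cos x - (1/2)sin x
E_pi/2 D f = -(1/2)cos x + (3/2)sin x
D (E_pi/2 D) f = (3/2)cos x + (1/2)sin x

the image equals g(x) = (3/2)cos x + (1/2)sin x


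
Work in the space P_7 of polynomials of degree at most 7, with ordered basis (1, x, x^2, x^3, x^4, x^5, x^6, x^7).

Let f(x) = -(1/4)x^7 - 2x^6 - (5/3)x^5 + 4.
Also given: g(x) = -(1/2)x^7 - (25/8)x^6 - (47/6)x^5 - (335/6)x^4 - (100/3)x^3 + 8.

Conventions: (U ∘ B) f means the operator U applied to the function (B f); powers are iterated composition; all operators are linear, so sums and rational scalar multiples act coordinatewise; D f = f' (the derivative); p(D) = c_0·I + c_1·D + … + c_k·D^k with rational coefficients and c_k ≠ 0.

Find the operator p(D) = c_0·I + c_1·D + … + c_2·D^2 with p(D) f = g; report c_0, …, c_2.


p(D) = 2·I − (1/2)·D + D^2, i.e. c_0 = 2, c_1 = -1/2, c_2 = 1

D^0 f = -(1/4)x^7 - 2x^6 - (5/3)x^5 + 4
D^1 f = -(7/4)x^6 - 12x^5 - (25/3)x^4
D^2 f = -(21/2)x^5 - 60x^4 - (100/3)x^3
matching coefficients of g against c_0 f + c_1 Df + … from the top degree down determines the c_i
solution: c_0 = 2, c_1 = -1/2, c_2 = 1


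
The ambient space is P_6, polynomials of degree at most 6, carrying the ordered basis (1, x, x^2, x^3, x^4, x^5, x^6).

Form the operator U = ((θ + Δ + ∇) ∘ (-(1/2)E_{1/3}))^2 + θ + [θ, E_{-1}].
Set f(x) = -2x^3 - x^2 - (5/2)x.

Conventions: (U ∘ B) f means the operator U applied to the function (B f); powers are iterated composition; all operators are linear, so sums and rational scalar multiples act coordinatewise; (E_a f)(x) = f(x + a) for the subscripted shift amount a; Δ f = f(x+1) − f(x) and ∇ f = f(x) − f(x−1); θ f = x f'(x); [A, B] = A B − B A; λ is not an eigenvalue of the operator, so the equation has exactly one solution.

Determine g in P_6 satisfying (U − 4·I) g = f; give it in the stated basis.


the image equals g(x) = -(8/5)x^3 - (99/5)x^2 - (1424/33)x - 16543/660

write g with unknown coordinates in the stated basis and equate coefficients in (U − 4·I) g = f
solving from the highest basis element down gives g = -(8/5)x^3 - (99/5)x^2 - (1424/33)x - 16543/660
check: U g = -(42/5)x^3 - (401/5)x^2 - (11557/66)x - 16543/165
so U g − 4·g = -2x^3 - x^2 - (5/2)x = f ✓


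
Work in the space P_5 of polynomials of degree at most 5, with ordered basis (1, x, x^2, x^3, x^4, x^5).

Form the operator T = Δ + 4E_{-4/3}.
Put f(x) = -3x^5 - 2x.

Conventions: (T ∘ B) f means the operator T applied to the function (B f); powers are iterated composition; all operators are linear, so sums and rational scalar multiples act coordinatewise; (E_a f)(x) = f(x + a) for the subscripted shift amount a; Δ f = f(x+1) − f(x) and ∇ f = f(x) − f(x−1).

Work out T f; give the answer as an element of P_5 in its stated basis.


Δ f = -15x^4 - 30x^3 - 30x^2 - 15x - 5
E_{-4/3} f = -3x^5 + 20x^4 - (160/3)x^3 + (640/9)x^2 - (1334/27)x + 1240/81
(4E_{-4/3}) f = -12x^5 + 80x^4 - (640/3)x^3 + (2560/9)x^2 - (5336/27)x + 4960/81
(Δ + 4E_{-4/3}) f = -12x^5 + 65x^4 - (730/3)x^3 + (2290/9)x^2 - (5741/27)x + 4555/81

g(x) = -12x^5 + 65x^4 - (730/3)x^3 + (2290/9)x^2 - (5741/27)x + 4555/81


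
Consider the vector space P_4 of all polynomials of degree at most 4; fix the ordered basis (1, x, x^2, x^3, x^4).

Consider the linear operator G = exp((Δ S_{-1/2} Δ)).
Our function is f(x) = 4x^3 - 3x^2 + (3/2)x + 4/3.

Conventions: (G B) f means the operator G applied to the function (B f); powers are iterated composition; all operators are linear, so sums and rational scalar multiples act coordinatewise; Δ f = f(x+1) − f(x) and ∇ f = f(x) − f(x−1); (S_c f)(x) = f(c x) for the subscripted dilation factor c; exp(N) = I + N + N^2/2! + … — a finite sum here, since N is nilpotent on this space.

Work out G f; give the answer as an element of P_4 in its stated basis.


the image equals g(x) = 4x^3 - 3x^2 + (15/2)x + 4/3

order-1 term: 6x
the series for exp((Δ S_{-1/2} Δ)) f terminates at order 1
exp((Δ S_{-1/2} Δ)) f = 4x^3 - 3x^2 + (15/2)x + 4/3


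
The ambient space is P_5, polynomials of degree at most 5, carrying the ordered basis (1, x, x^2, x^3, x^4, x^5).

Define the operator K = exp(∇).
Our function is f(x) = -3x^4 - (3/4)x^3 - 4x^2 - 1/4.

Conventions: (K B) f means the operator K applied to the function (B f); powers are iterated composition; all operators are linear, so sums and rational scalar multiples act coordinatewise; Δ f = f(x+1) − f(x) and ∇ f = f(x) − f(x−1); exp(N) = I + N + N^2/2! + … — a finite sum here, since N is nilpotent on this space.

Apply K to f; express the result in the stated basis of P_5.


order-1 term: -12x^3 + (63/4)x^2 - (71/4)x + 25/4
order-2 term: -18x^2 + (135/4)x - 91/4
order-3 term: -12x + 69/4
order-4 term: -3
the series for exp(∇) f terminates at order 4
exp(∇) f = -3x^4 - (51/4)x^3 - (25/4)x^2 + 4x - 5/2

the image equals g(x) = -3x^4 - (51/4)x^3 - (25/4)x^2 + 4x - 5/2


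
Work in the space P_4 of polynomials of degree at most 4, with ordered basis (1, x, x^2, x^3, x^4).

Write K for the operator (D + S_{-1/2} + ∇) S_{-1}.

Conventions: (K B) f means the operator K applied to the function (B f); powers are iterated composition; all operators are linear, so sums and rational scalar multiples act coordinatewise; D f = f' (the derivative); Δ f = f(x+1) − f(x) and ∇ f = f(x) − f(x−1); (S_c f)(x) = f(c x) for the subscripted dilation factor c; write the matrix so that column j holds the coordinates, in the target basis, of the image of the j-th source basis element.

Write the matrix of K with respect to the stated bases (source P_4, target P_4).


the matrix is [[1, -2, -1, -1, -1]; [0, 1/2, 4, 3, 4]; [0, 0, 1/4, -6, -6]; [0, 0, 0, 1/8, 8]; [0, 0, 0, 0, 1/16]] (rows listed top to bottom)

image of 1: 1
image of x: (1/2)x - 2
image of x^2: (1/4)x^2 + 4x - 1
image of x^3: (1/8)x^3 - 6x^2 + 3x - 1
image of x^4: (1/16)x^4 + 8x^3 - 6x^2 + 4x - 1
each image's coordinates form column j of the matrix


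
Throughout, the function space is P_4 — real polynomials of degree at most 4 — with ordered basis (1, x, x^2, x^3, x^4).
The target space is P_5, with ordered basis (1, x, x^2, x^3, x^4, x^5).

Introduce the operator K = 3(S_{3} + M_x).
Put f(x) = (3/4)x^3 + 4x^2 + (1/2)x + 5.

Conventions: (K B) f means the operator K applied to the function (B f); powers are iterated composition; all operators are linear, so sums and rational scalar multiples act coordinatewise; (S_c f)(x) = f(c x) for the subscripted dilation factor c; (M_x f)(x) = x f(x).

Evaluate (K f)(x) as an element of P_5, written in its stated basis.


g(x) = (9/4)x^4 + (291/4)x^3 + (219/2)x^2 + (39/2)x + 15

S_{3} f = (81/4)x^3 + 36x^2 + (3/2)x + 5
M_x f = (3/4)x^4 + 4x^3 + (1/2)x^2 + 5x
(S_{3} + M_x) f = (3/4)x^4 + (97/4)x^3 + (73/2)x^2 + (13/2)x + 5
(3(S_{3} + M_x)) f = (9/4)x^4 + (291/4)x^3 + (219/2)x^2 + (39/2)x + 15


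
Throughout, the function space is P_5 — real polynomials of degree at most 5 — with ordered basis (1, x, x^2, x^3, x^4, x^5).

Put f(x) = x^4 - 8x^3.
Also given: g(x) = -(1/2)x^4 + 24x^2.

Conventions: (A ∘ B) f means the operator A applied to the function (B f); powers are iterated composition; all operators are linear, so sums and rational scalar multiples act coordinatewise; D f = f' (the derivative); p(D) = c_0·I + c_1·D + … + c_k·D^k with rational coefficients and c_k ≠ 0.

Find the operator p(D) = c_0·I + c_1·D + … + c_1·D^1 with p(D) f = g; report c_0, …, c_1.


p(D) = -(1/2)·I − D, i.e. c_0 = -1/2, c_1 = -1

D^0 f = x^4 - 8x^3
D^1 f = 4x^3 - 24x^2
matching coefficients of g against c_0 f + c_1 Df + … from the top degree down determines the c_i
solution: c_0 = -1/2, c_1 = -1


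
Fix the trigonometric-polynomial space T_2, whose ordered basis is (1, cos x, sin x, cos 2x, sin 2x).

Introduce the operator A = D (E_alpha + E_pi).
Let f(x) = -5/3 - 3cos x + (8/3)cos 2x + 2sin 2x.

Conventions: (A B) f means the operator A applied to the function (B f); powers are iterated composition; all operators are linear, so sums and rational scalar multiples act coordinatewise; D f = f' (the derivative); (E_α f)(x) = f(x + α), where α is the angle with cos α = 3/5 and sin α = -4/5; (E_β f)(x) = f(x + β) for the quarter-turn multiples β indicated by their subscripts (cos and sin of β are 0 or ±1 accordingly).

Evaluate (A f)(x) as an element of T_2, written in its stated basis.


E_alpha f = -5/3 - (9/5)cos x - (12/5)sin x - (8/3)cos 2x + 2sin 2x
E_pi f = -5/3 + 3cos x + (8/3)cos 2x + 2sin 2x
(E_alpha + E_pi) f = -10/3 + (6/5)cos x - (12/5)sin x + 4sin 2x
D (E_alpha + E_pi) f = -(12/5)cos x - (6/5)sin x + 8cos 2x

the image equals g(x) = -(12/5)cos x - (6/5)sin x + 8cos 2x


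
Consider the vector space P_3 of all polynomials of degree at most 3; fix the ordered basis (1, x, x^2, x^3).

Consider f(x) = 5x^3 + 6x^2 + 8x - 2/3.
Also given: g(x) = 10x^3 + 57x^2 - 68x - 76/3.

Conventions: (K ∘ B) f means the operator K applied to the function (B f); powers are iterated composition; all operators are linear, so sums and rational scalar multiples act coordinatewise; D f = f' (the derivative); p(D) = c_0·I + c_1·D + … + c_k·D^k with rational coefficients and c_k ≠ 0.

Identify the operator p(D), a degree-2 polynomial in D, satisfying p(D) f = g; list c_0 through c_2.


c_0 = 2, c_1 = 3, c_2 = -4

D^0 f = 5x^3 + 6x^2 + 8x - 2/3
D^1 f = 15x^2 + 12x + 8
D^2 f = 30x + 12
matching coefficients of g against c_0 f + c_1 Df + … from the top degree down determines the c_i
solution: c_0 = 2, c_1 = 3, c_2 = -4


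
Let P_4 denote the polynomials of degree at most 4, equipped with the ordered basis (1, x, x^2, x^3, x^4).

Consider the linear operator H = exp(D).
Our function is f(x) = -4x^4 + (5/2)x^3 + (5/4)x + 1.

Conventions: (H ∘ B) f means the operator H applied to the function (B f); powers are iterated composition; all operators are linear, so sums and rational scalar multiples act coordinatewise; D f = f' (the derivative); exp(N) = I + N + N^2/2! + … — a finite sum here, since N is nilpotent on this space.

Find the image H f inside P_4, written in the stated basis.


order-1 term: -16x^3 + (15/2)x^2 + 5/4
order-2 term: -24x^2 + (15/2)x
order-3 term: -16x + 5/2
order-4 term: -4
the series for exp(D) f terminates at order 4
exp(D) f = -4x^4 - (27/2)x^3 - (33/2)x^2 - (29/4)x + 3/4

the result is g(x) = -4x^4 - (27/2)x^3 - (33/2)x^2 - (29/4)x + 3/4


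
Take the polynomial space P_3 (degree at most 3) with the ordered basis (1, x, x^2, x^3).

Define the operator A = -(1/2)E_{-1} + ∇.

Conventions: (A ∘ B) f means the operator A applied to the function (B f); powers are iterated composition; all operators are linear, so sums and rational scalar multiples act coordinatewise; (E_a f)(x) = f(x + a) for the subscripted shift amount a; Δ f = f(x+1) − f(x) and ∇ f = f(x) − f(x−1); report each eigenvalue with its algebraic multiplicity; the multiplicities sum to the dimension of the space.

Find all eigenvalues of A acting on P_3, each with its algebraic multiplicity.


image of 1: -1/2
image of x: -(1/2)x + 3/2
image of x^2: -(1/2)x^2 + 3x - 3/2
image of x^3: -(1/2)x^3 + (9/2)x^2 - (9/2)x + 3/2
the matrix is upper triangular; its diagonal is (-1/2, -1/2, -1/2, -1/2)
for a triangular matrix the eigenvalues are the diagonal entries, with algebraic multiplicity their repetition count

λ = -1/2 (multiplicity 4)


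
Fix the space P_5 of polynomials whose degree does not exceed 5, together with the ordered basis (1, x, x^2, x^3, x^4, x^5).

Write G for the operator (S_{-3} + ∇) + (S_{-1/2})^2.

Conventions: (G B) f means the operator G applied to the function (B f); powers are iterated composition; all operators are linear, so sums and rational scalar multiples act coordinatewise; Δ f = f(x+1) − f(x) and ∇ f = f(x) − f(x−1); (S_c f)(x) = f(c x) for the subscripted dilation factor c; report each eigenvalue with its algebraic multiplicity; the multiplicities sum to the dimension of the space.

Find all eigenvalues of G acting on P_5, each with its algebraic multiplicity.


image of 1: 2
image of x: -(11/4)x + 1
image of x^2: (145/16)x^2 + 2x - 1
image of x^3: -(1727/64)x^3 + 3x^2 - 3x + 1
image of x^4: (20737/256)x^4 + 4x^3 - 6x^2 + 4x - 1
image of x^5: -(248831/1024)x^5 + 5x^4 - 10x^3 + 10x^2 - 5x + 1
the matrix is upper triangular; its diagonal is (2, -11/4, 145/16, -1727/64, 20737/256, -248831/1024)
for a triangular matrix the eigenvalues are the diagonal entries, with algebraic multiplicity their repetition count

λ = -248831/1024 (multiplicity 1), λ = -1727/64 (multiplicity 1), λ = -11/4 (multiplicity 1), λ = 2 (multiplicity 1), λ = 145/16 (multiplicity 1), λ = 20737/256 (multiplicity 1)


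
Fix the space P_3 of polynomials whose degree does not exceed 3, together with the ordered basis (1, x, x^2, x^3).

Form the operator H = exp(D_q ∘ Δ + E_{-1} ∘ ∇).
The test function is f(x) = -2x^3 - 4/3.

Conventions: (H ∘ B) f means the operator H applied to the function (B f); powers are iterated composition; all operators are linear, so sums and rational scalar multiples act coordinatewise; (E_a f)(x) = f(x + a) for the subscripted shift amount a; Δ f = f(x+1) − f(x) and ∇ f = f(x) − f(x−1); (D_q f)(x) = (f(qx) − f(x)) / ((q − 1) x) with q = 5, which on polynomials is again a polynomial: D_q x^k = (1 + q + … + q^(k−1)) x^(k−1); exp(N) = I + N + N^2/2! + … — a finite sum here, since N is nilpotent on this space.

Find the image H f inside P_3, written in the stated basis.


g(x) = -2x^3 - 6x^2 - 24x - 88/3

order-1 term: -6x^2 - 18x - 20
order-2 term: -6x - 6
order-3 term: -2
the series for exp(D_q ∘ Δ + E_{-1} ∘ ∇) f terminates at order 3
exp(D_q ∘ Δ + E_{-1} ∘ ∇) f = -2x^3 - 6x^2 - 24x - 88/3


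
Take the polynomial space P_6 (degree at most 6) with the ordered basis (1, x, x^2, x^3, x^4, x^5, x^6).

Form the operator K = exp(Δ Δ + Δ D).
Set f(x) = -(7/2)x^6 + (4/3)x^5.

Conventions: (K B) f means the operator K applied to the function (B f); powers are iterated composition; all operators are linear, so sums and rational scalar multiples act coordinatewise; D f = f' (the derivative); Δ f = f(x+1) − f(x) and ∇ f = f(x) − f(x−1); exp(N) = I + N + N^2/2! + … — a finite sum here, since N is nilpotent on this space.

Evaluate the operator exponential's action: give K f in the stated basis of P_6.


the image equals g(x) = -(7/2)x^6 + (4/3)x^5 - 210x^4 - (1730/3)x^3 - 3345x^2 - 7855x - 29059/3

order-1 term: -210x^4 - (1730/3)x^3 - 825x^2 - 615x - 574/3
order-2 term: -2520x^2 - 7240x - 6135
order-3 term: -3360
the series for exp(Δ Δ + Δ D) f terminates at order 3
exp(Δ Δ + Δ D) f = -(7/2)x^6 + (4/3)x^5 - 210x^4 - (1730/3)x^3 - 3345x^2 - 7855x - 29059/3


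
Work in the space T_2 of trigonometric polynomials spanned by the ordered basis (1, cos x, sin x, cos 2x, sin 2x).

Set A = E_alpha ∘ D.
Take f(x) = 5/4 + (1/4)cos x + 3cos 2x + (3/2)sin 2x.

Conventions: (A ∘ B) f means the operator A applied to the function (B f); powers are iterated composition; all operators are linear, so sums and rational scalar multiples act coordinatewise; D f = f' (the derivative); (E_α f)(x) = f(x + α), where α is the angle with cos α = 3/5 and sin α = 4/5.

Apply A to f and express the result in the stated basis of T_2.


D f = -(1/4)sin x + 3cos 2x - 6sin 2x
E_alpha D f = -(1/5)cos x - (3/20)sin x - (33/5)cos 2x - (6/5)sin 2x

the result is g(x) = -(1/5)cos x - (3/20)sin x - (33/5)cos 2x - (6/5)sin 2x


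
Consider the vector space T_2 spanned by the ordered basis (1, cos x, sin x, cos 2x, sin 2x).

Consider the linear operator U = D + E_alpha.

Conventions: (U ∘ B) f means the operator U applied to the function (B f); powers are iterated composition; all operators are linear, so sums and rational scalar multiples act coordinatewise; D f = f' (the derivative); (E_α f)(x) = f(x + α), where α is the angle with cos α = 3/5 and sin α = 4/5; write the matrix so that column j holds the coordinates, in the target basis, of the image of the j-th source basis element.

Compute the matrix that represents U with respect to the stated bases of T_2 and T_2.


the matrix is [[1, 0, 0, 0, 0]; [0, 3/5, 9/5, 0, 0]; [0, -9/5, 3/5, 0, 0]; [0, 0, 0, -7/25, 74/25]; [0, 0, 0, -74/25, -7/25]] (rows listed top to bottom)

image of 1: 1
image of cos x: (3/5)cos x - (9/5)sin x
image of sin x: (9/5)cos x + (3/5)sin x
image of cos 2x: -(7/25)cos 2x - (74/25)sin 2x
image of sin 2x: (74/25)cos 2x - (7/25)sin 2x
each image's coordinates form column j of the matrix


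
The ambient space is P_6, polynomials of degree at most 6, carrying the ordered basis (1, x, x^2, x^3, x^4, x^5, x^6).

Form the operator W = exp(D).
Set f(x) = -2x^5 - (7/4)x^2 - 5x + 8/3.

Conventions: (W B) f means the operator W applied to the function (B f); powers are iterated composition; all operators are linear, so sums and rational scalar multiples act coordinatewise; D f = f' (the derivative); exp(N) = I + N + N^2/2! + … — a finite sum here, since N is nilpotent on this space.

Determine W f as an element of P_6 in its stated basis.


order-1 term: -10x^4 - (7/2)x - 5
order-2 term: -20x^3 - 7/4
order-3 term: -20x^2
order-4 term: -10x
order-5 term: -2
the series for exp(D) f terminates at order 5
exp(D) f = -2x^5 - 10x^4 - 20x^3 - (87/4)x^2 - (37/2)x - 73/12

g(x) = -2x^5 - 10x^4 - 20x^3 - (87/4)x^2 - (37/2)x - 73/12


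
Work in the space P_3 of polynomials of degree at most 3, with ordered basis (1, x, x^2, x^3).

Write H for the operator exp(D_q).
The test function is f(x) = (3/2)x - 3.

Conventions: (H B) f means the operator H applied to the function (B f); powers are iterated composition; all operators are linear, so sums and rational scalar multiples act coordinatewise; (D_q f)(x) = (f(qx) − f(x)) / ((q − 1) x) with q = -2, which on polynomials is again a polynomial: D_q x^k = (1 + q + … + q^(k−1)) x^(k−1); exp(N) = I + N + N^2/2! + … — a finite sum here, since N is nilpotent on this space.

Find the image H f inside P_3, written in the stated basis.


order-1 term: 3/2
the series for exp(D_q) f terminates at order 1
exp(D_q) f = (3/2)x - 3/2

g(x) = (3/2)x - 3/2


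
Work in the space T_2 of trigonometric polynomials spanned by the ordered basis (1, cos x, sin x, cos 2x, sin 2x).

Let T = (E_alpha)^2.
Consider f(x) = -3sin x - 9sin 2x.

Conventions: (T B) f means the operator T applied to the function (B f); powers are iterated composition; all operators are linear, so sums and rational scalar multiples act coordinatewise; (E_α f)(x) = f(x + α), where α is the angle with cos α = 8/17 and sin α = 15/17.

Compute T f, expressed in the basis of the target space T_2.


E_alpha f = -(45/17)cos x - (24/17)sin x - (2160/289)cos 2x + (1449/289)sin 2x
E_alpha E_alpha f = -(720/289)cos x + (483/289)sin x + (695520/83521)cos 2x + (285111/83521)sin 2x

g(x) = -(720/289)cos x + (483/289)sin x + (695520/83521)cos 2x + (285111/83521)sin 2x


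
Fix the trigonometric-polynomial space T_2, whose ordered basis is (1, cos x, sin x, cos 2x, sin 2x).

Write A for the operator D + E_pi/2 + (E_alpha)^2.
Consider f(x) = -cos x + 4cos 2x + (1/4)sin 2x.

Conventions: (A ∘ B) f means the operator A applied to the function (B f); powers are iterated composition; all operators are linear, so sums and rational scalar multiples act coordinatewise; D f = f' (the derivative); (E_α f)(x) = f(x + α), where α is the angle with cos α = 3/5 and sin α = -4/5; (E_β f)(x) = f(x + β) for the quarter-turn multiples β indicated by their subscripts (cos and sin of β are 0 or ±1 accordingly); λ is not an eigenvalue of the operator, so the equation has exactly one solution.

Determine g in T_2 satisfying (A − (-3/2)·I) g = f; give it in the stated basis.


the result is g(x) = -(122/257)cos x - (104/257)sin x - (386/1261)cos 2x + (3871/2522)sin 2x

write g with unknown coordinates in the stated basis and equate coefficients in (A − (-3/2)·I) g = f
solving from the highest basis element down gives g = -(122/257)cos x - (104/257)sin x - (386/1261)cos 2x + (3871/2522)sin 2x
check: A g = -(74/257)cos x + (156/257)sin x + (5623/1261)cos 2x - (2588/1261)sin 2x
so A g − (-3/2)·g = -cos x + 4cos 2x + (1/4)sin 2x = f ✓


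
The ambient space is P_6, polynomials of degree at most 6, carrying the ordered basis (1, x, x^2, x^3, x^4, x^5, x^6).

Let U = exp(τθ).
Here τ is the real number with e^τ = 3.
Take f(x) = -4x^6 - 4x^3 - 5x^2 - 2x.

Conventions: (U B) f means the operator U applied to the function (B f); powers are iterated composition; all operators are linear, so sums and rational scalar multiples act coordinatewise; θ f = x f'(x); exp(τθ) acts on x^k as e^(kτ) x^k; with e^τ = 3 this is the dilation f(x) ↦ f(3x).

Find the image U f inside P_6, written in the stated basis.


exp(τθ) x^k = e^(kτ) x^k; with e^τ = 3 this sends x^k to 3^k x^k
x ↦ 3 x
x^2 ↦ 9 x^2
x^3 ↦ 27 x^3
x^6 ↦ 729 x^6
applying this coordinatewise to f: exp(τθ) f = -2916x^6 - 108x^3 - 45x^2 - 6x

the result is g(x) = -2916x^6 - 108x^3 - 45x^2 - 6x


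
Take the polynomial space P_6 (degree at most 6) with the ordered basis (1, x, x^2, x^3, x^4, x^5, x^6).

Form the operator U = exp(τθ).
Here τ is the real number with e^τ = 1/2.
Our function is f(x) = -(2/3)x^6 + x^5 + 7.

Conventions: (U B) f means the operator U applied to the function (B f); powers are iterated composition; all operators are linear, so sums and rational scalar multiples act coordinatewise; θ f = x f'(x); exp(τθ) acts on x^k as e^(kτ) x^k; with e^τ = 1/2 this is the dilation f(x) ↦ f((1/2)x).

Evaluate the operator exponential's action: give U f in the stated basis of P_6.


g(x) = -(1/96)x^6 + (1/32)x^5 + 7

exp(τθ) x^k = e^(kτ) x^k; with e^τ = 1/2 this sends x^k to (1/2)^k x^k
x^5 ↦ 1/32 x^5
x^6 ↦ 1/64 x^6
applying this coordinatewise to f: exp(τθ) f = -(1/96)x^6 + (1/32)x^5 + 7


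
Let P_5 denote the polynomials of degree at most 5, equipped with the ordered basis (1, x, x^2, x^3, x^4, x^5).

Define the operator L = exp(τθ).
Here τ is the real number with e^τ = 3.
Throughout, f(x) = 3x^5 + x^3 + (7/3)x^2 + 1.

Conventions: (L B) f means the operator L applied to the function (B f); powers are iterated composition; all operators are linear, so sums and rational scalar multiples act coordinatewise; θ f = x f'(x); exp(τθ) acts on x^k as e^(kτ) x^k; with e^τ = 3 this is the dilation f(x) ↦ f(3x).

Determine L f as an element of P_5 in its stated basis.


the image equals g(x) = 729x^5 + 27x^3 + 21x^2 + 1

exp(τθ) x^k = e^(kτ) x^k; with e^τ = 3 this sends x^k to 3^k x^k
x^2 ↦ 9 x^2
x^3 ↦ 27 x^3
x^5 ↦ 243 x^5
applying this coordinatewise to f: exp(τθ) f = 729x^5 + 27x^3 + 21x^2 + 1


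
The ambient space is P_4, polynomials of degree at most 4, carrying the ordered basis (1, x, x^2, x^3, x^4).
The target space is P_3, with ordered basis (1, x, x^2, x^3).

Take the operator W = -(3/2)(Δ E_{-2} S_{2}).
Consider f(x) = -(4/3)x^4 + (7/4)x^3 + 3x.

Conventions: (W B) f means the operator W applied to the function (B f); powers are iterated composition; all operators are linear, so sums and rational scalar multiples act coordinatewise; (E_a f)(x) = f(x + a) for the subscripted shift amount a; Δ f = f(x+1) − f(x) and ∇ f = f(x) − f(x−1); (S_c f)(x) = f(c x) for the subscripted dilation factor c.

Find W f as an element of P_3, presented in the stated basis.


S_{2} f = -(64/3)x^4 + 14x^3 + 6x
E_{-2} S_{2} f = -(64/3)x^4 + (554/3)x^3 - 596x^2 + (2570/3)x - 1396/3
Δ E_{-2} S_{2} f = -(256/3)x^3 + 426x^2 - (2170/3)x + 424
(-(3/2)(Δ E_{-2} S_{2})) f = 128x^3 - 639x^2 + 1085x - 636

the result is g(x) = 128x^3 - 639x^2 + 1085x - 636


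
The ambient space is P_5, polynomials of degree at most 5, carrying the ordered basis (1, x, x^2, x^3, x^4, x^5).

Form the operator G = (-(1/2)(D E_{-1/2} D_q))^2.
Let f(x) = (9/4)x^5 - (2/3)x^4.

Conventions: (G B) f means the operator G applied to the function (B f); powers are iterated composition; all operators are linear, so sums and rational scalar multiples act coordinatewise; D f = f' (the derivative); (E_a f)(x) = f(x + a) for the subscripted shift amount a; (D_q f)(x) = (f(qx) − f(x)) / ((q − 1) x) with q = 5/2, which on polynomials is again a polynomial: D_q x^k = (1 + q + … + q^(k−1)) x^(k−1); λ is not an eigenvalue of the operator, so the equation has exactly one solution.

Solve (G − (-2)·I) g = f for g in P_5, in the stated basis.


the image equals g(x) = (9/8)x^5 - (1/3)x^4 - (361881/512)x + 142027/256

write g with unknown coordinates in the stated basis and equate coefficients in (G − (-2)·I) g = f
solving from the highest basis element down gives g = (9/8)x^5 - (1/3)x^4 - (361881/512)x + 142027/256
check: G g = (361881/256)x - 142027/128
so G g − (-2)·g = (9/4)x^5 - (2/3)x^4 = f ✓


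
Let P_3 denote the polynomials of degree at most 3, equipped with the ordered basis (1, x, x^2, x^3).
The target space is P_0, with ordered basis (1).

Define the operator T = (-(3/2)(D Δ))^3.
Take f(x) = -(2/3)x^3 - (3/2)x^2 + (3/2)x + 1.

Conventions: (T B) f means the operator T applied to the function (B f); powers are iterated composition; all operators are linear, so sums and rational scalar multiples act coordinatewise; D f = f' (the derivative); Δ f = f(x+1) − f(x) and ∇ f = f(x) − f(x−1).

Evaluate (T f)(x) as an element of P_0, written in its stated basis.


g(x) = 0

Δ f = -2x^2 - 5x - 2/3
D Δ f = -4x - 5
(-(3/2)(D Δ)) f = 6x + 15/2
Δ (-(3/2)(D Δ)) f = 6
D Δ (-(3/2)(D Δ)) f = 0
(-(3/2)(D Δ)) (-(3/2)(D Δ)) f = 0
Δ (-(3/2)(D Δ)) (-(3/2)(D Δ)) f = 0
D Δ (-(3/2)(D Δ)) (-(3/2)(D Δ)) f = 0
(-(3/2)(D Δ)) (-(3/2)(D Δ)) (-(3/2)(D Δ)) f = 0


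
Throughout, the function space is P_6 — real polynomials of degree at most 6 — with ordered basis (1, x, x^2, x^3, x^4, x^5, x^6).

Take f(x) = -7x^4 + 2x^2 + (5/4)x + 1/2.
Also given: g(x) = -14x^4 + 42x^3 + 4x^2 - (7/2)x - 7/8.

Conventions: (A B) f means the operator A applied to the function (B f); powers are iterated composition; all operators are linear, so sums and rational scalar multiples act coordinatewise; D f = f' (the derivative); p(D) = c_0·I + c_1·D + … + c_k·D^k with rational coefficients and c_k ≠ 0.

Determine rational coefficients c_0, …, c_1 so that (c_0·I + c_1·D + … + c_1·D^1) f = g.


D^0 f = -7x^4 + 2x^2 + (5/4)x + 1/2
D^1 f = -28x^3 + 4x + 5/4
matching coefficients of g against c_0 f + c_1 Df + … from the top degree down determines the c_i
solution: c_0 = 2, c_1 = -3/2

p(D) = 2·I − (3/2)·D, i.e. c_0 = 2, c_1 = -3/2


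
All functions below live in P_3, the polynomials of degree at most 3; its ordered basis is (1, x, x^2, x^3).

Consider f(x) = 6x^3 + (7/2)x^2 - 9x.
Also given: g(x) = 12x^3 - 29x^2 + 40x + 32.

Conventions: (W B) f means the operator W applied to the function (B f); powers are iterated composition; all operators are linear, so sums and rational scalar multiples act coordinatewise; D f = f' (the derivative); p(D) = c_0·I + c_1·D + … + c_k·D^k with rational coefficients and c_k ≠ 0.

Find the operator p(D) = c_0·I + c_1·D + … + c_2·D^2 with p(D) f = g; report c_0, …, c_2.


p(D) = 2·I − 2·D + 2·D^2, i.e. c_0 = 2, c_1 = -2, c_2 = 2

D^0 f = 6x^3 + (7/2)x^2 - 9x
D^1 f = 18x^2 + 7x - 9
D^2 f = 36x + 7
matching coefficients of g against c_0 f + c_1 Df + … from the top degree down determines the c_i
solution: c_0 = 2, c_1 = -2, c_2 = 2


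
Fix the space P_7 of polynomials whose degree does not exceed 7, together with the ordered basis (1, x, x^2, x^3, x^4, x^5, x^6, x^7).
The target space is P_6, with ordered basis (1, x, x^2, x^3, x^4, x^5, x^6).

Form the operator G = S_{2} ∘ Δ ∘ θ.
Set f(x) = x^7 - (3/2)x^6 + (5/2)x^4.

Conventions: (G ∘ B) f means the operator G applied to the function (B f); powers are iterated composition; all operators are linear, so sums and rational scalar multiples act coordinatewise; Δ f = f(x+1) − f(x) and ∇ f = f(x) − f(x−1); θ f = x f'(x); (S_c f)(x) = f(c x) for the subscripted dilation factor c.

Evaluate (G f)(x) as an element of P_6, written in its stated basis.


θ f = 7x^7 - 9x^6 + 10x^4
Δ θ f = 49x^6 + 93x^5 + 110x^4 + 105x^3 + 72x^2 + 35x + 8
S_{2} (Δ ∘ θ) f = 3136x^6 + 2976x^5 + 1760x^4 + 840x^3 + 288x^2 + 70x + 8

the image equals g(x) = 3136x^6 + 2976x^5 + 1760x^4 + 840x^3 + 288x^2 + 70x + 8


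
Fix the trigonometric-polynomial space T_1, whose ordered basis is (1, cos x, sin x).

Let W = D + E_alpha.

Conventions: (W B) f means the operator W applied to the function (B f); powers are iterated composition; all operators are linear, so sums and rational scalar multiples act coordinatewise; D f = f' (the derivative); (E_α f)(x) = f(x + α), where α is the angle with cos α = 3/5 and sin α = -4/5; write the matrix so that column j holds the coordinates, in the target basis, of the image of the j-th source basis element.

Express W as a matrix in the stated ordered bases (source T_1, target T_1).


image of 1: 1
image of cos x: (3/5)cos x - (1/5)sin x
image of sin x: (1/5)cos x + (3/5)sin x
each image's coordinates form column j of the matrix

the matrix is [[1, 0, 0]; [0, 3/5, 1/5]; [0, -1/5, 3/5]] (rows listed top to bottom)


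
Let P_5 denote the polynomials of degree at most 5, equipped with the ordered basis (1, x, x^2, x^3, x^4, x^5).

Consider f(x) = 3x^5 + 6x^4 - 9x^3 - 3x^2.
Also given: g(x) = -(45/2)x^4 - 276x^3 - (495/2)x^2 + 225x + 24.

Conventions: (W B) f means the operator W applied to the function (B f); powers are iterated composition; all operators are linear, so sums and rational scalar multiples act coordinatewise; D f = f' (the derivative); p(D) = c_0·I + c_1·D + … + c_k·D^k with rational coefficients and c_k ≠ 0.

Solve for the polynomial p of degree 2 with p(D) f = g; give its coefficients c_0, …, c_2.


c_0 = 0, c_1 = -3/2, c_2 = -4

D^0 f = 3x^5 + 6x^4 - 9x^3 - 3x^2
D^1 f = 15x^4 + 24x^3 - 27x^2 - 6x
D^2 f = 60x^3 + 72x^2 - 54x - 6
matching coefficients of g against c_0 f + c_1 Df + … from the top degree down determines the c_i
solution: c_0 = 0, c_1 = -3/2, c_2 = -4


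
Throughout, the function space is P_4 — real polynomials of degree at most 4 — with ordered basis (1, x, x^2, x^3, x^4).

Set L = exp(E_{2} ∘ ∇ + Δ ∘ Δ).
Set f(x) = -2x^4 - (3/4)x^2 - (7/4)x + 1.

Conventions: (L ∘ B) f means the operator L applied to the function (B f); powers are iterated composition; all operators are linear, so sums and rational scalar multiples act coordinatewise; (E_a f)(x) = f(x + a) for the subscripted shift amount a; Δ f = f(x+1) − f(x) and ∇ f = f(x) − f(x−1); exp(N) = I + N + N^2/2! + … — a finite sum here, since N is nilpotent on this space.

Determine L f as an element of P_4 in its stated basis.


g(x) = -2x^4 - 8x^3 - (291/4)x^2 - (941/4)x - 1517/4

order-1 term: -8x^3 - 60x^2 - (211/2)x - 127/2
order-2 term: -12x^2 - 120x - 1019/4
order-3 term: -8x - 60
order-4 term: -2
the series for exp(E_{2} ∘ ∇ + Δ ∘ Δ) f terminates at order 4
exp(E_{2} ∘ ∇ + Δ ∘ Δ) f = -2x^4 - 8x^3 - (291/4)x^2 - (941/4)x - 1517/4


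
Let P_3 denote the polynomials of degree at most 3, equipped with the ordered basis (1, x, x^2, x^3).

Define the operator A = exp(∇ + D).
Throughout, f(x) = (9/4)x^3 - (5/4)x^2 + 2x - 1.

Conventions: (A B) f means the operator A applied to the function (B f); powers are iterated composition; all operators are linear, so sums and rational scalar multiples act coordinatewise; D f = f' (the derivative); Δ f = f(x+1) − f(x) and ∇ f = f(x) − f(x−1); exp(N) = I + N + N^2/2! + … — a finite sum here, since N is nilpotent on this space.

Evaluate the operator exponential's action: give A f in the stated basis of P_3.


order-1 term: (27/2)x^2 - (47/4)x + 15/2
order-2 term: 27x - 37/2
order-3 term: 18
the series for exp(∇ + D) f terminates at order 3
exp(∇ + D) f = (9/4)x^3 + (49/4)x^2 + (69/4)x + 6

the result is g(x) = (9/4)x^3 + (49/4)x^2 + (69/4)x + 6


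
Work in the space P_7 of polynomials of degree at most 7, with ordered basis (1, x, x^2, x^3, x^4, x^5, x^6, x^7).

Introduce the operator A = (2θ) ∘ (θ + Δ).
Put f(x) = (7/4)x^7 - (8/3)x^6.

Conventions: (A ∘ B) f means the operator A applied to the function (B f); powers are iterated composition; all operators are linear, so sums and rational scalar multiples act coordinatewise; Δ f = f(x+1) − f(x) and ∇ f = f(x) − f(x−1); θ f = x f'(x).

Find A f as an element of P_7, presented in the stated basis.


the image equals g(x) = (343/2)x^7 - 45x^6 + (415/2)x^5 + 170x^4 + (95/2)x^3 - 13x^2 - (15/2)x

θ f = (49/4)x^7 - 16x^6
Δ f = (49/4)x^6 + (83/4)x^5 + (85/4)x^4 + (95/12)x^3 - (13/4)x^2 - (15/4)x - 11/12
(θ + Δ) f = (49/4)x^7 - (15/4)x^6 + (83/4)x^5 + (85/4)x^4 + (95/12)x^3 - (13/4)x^2 - (15/4)x - 11/12
θ (θ + Δ) f = (343/4)x^7 - (45/2)x^6 + (415/4)x^5 + 85x^4 + (95/4)x^3 - (13/2)x^2 - (15/4)x
(2θ) (θ + Δ) f = (343/2)x^7 - 45x^6 + (415/2)x^5 + 170x^4 + (95/2)x^3 - 13x^2 - (15/2)x


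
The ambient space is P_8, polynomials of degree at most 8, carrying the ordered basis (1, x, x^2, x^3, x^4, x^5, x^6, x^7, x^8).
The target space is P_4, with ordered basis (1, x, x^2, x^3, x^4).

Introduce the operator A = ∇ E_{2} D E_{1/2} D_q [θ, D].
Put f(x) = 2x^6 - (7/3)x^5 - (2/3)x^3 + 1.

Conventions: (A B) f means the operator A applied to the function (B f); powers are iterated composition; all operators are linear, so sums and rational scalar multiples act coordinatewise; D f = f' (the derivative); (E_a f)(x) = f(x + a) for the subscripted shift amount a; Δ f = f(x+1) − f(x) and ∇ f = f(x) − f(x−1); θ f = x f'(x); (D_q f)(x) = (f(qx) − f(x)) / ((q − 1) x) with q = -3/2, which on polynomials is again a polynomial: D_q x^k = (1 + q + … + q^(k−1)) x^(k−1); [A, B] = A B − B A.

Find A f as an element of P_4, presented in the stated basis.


D f = 12x^5 - (35/3)x^4 - 2x^2
θ D f = 60x^5 - (140/3)x^4 - 4x^2
θ f = 12x^6 - (35/3)x^5 - 2x^3
D θ f = 72x^5 - (175/3)x^4 - 6x^2
[θ, D] f = -12x^5 + (35/3)x^4 + 2x^2
D_q [θ, D] f = -(165/4)x^4 - (455/24)x^3 - x
E_{1/2} D_q [θ, D] f = -(165/4)x^4 - (2435/24)x^3 - (1445/16)x^2 - (1147/32)x - 523/96
D E_{1/2} D_q [θ, D] f = -165x^3 - (2435/8)x^2 - (1445/8)x - 1147/32
E_{2} (D E_{1/2} D_q) [θ, D] f = -165x^3 - (10355/8)x^2 - (27025/8)x - 93907/32
∇ E_{2} (D E_{1/2} D_q) [θ, D] f = -495x^2 - (8375/4)x - 8995/4

the image equals g(x) = -495x^2 - (8375/4)x - 8995/4


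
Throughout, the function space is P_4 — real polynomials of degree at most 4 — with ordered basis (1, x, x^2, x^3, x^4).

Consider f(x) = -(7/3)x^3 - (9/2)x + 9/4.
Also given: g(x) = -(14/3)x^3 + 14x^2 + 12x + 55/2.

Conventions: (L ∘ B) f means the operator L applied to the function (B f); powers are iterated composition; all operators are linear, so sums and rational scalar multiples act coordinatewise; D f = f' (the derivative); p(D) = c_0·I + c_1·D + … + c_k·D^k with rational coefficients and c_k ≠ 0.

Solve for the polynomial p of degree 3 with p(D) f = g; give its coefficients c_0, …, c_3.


D^0 f = -(7/3)x^3 - (9/2)x + 9/4
D^1 f = -7x^2 - 9/2
D^2 f = -14x
D^3 f = -14
matching coefficients of g against c_0 f + c_1 Df + … from the top degree down determines the c_i
solution: c_0 = 2, c_1 = -2, c_2 = -3/2, c_3 = -1

c_0 = 2, c_1 = -2, c_2 = -3/2, c_3 = -1


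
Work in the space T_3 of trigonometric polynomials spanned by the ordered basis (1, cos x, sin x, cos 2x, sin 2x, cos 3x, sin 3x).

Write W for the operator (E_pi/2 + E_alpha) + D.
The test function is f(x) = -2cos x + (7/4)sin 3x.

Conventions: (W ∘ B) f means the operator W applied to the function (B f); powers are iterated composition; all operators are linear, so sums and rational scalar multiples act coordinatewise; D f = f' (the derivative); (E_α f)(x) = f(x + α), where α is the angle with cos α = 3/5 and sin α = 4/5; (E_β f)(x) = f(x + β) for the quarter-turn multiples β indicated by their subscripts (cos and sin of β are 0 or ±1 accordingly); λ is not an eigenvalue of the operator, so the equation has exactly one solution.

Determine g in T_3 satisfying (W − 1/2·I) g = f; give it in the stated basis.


write g with unknown coordinates in the stated basis and equate coefficients in (W − 1/2·I) g = f
solving from the highest basis element down gives g = -(4/157)cos x - (112/157)sin x - (2058/3797)cos 3x - (2513/7594)sin 3x
check: W g = -(316/157)cos x - (56/157)sin x - (1029/3797)cos 3x + (12033/7594)sin 3x
so W g − 1/2·g = -2cos x + (7/4)sin 3x = f ✓

g(x) = -(4/157)cos x - (112/157)sin x - (2058/3797)cos 3x - (2513/7594)sin 3x


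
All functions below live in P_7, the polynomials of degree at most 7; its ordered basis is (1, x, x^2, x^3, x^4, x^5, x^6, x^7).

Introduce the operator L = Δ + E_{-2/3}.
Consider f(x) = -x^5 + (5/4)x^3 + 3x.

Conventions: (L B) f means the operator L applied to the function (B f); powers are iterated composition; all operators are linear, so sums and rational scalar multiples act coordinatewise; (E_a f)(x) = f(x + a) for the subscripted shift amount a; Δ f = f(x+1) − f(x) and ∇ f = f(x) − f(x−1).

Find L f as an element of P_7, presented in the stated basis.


the image equals g(x) = -x^5 - (5/3)x^4 - (475/36)x^3 - (625/108)x^2 + (787/324)x + 983/972

Δ f = -5x^4 - 10x^3 - (25/4)x^2 - (5/4)x + 13/4
E_{-2/3} f = -x^5 + (10/3)x^4 - (115/36)x^3 + (25/54)x^2 + (298/81)x - 544/243
(Δ + E_{-2/3}) f = -x^5 - (5/3)x^4 - (475/36)x^3 - (625/108)x^2 + (787/324)x + 983/972


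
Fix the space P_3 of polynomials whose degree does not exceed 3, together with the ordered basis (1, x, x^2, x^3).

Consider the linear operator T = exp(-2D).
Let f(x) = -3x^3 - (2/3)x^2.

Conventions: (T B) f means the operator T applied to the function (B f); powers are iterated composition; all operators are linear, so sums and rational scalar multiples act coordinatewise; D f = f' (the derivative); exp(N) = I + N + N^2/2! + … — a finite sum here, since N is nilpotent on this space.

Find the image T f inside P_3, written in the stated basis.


order-1 term: 18x^2 + (8/3)x
order-2 term: -36x - 8/3
order-3 term: 24
the series for exp(-2D) f terminates at order 3
exp(-2D) f = -3x^3 + (52/3)x^2 - (100/3)x + 64/3

the result is g(x) = -3x^3 + (52/3)x^2 - (100/3)x + 64/3


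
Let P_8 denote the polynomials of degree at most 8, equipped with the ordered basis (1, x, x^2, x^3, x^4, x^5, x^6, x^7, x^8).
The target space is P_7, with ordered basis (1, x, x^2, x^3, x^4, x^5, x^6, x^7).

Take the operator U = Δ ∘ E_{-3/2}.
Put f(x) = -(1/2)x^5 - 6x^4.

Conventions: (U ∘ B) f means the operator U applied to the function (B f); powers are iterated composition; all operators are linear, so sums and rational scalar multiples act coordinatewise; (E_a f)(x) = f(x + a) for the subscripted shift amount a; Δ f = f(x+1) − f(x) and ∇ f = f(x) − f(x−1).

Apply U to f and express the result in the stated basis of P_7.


g(x) = -(5/2)x^4 - 14x^3 + (223/4)x^2 - (131/2)x + 839/32

E_{-3/2} f = -(1/2)x^5 - (9/4)x^4 + (99/4)x^3 - (513/8)x^2 + (2187/32)x - 1701/64
Δ E_{-3/2} f = -(5/2)x^4 - 14x^3 + (223/4)x^2 - (131/2)x + 839/32
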